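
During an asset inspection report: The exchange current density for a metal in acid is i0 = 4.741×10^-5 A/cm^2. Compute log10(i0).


i0 = 4.741×10^-5 A/cm^2
log10(i0) = -4.324

-4.324


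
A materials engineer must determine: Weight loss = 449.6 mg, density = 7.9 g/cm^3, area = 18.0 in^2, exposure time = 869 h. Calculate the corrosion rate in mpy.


Apply the mpy weight-loss relation: CR = 534 * W / (D * A * T)
Numerator: 534 * 449.6 = 240086.4
Denominator: 7.9 * 18.0 * 869 = 123571.8
CR = 240086.4 / 123571.8 = 1.9429 mpy

1.9429 mpy


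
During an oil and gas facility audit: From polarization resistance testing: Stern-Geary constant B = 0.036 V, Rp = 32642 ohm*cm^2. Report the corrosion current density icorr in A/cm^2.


Apply the Stern-Geary relation: icorr = B / Rp
icorr = 0.036 / 32642 = 1.103×10^-6 A/cm^2

1.103×10^-6 A/cm^2


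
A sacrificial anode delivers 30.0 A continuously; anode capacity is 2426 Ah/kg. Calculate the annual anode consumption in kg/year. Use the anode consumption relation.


Annual consumption = current * hours per year / capacity
Rate = 30.0 * 8760 / 2426 = 108.3 kg/year

108.3 kg/year


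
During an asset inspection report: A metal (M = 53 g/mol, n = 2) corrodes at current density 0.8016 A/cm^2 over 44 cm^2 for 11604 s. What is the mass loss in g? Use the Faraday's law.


Apply Faraday's law: m = i*A*t*M / (n*F)
Total charge passed Q = i*A*t = 0.8016*44*11604 = 409277.7216 C
m = Q*M/(n*F) = 409277.7216*53/(2*96485) = 112.4098 g

112.4098 g


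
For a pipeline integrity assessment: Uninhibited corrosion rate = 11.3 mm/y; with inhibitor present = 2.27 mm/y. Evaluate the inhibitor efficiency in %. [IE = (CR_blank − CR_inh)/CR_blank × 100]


Apply the inhibitor-efficiency definition: IE = (CR_blank − CR_inh)/CR_blank × 100
IE = (11.3 − 2.27) / 11.3 × 100
IE = 9.03 / 11.3 × 100 = 79.9 %

79.9 %


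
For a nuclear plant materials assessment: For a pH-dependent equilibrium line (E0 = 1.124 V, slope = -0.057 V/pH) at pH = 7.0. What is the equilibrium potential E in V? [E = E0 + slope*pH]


Apply the Pourbaix line equation: E = E0 + slope*pH
E = 1.124 + (-0.057)*7.0 = 1.124 + (-0.399) = 0.725 V
Rounded to 4 decimal places: E = 0.7250 V

0.7250 V


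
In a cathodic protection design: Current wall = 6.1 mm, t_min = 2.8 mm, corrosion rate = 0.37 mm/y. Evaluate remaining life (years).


Apply the remaining-life relation: RL = (t_current − t_min) / CR
RL = (6.1 − 2.8) / 0.37 = 3.3 / 0.37 = 8.9 years

8.9 years


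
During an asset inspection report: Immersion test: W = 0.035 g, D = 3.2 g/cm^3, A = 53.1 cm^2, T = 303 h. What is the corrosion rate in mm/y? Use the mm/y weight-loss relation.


Apply the mm/y weight-loss relation: CR = 87600 * W / (D * A * T)
Numerator: 87600 * 0.035 = 3066.0
Denominator: 3.2 * 53.1 * 303 = 51485.76
CR = 3066.0 / 51485.76 = 0.05955 mm/y

0.05955 mm/y


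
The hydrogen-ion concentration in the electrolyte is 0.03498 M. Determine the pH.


pH = −log10[H+]
pH = −log10(0.03498) = 1.46

1.46


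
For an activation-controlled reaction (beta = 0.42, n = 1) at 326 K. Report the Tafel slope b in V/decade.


Apply the Tafel slope relation: b = 2.303*R*T/(beta*n*F)
Numerator: 2.303 * 8.314 * 326 = 6241.97
Denominator: 0.42 * 1 * 96485 = 40523.7
b = 6241.97 / 40523.7 = 0.154 V/decade

0.154 V/decade


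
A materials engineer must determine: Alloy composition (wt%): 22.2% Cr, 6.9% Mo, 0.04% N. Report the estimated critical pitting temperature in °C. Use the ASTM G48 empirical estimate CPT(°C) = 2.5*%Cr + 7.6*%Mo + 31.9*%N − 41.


Apply the ASTM G48 empirical CPT estimate: CPT(°C) = 2.5*%Cr + 7.6*%Mo + 31.9*%N − 41
2.5*22.2 = 55.5; 7.6*6.9 = 52.44; 31.9*0.04 = 1.276
CPT = 55.5 + 52.44 + 1.276 − 41 = 68.216 °C
Rounded to 0.1 °C: CPT ≈ 68.2 °C

68.2 °C


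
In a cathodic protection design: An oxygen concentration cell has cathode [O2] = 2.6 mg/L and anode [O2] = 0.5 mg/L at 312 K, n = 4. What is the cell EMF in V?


Apply the Nernst concentration-cell relation: E = (RT/nF)*ln(C_cathode/C_anode)
RT/nF = 8.314*312/(4*96485) = 0.00672117 V
ln(2.6/0.5) = 1.64866
E = 0.00672117 * 1.64866 = 0.01108 V

0.01108 V


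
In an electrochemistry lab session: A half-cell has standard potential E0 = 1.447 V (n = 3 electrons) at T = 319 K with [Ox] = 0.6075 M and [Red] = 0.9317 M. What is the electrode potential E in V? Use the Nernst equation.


Apply the Nernst equation: E = E0 + (RT/nF)*ln([Ox]/[Red])
Step 1: RT/nF = 8.314*319/(3*96485) = 0.00916262 V
Step 2: [Ox]/[Red] = 0.6075/0.9317 = 0.652034
Step 3: ln(0.652034) = -0.427659
Step 4: correction = 0.00916262 * -0.427659 = -0.004 V
E = 1.447 + -0.004 = 1.443 V

1.443 V


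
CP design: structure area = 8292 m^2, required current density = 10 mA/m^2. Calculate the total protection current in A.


I = area * current density, then convert mA → A (÷1000)
I = 8292 * 10 / 1000 = 82.92 A

82.92 A


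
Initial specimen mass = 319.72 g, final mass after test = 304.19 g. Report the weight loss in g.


Weight loss = initial − final
WL = 319.72 − 304.19 = 15.53 g

15.53 g


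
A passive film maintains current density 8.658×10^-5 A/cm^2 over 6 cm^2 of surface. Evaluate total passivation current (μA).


I = i_pass * A, then convert A → μA (×10^6)
I = 8.658×10^-5 * 6 * 10^6 = 519.48 μA

519.48 μA


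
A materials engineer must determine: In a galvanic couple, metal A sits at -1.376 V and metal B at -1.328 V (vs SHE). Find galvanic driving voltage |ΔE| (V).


Driving voltage is the absolute potential difference.
|ΔE| = |-1.376 − (-1.328)| = 0.048 V

0.048 V


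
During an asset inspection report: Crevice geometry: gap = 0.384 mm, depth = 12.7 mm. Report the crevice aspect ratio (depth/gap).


Aspect ratio = depth / gap
Ratio = 12.7 / 0.384 = 33.1

33.1


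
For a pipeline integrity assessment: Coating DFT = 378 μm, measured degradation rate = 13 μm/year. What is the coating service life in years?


Service life = thickness / degradation rate
Life = 378 / 13 = 29.1 years

29.1 years


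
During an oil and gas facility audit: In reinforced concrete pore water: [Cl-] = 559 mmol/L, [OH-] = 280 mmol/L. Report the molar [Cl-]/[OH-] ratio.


Threshold parameter = [Cl-] / [OH-] (molar basis; both in mmol/L, so units cancel)
Ratio = 559 / 280 = 2.0

2.0


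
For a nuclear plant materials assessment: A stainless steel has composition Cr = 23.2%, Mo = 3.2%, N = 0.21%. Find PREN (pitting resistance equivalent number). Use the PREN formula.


Apply the PREN formula: PREN = Cr + 3.3*Mo + 16*N
PREN = 23.2 + 3.3*3.2 + 16*0.21
PREN = 23.2 + 10.56 + 3.36 = 37.12

37.12


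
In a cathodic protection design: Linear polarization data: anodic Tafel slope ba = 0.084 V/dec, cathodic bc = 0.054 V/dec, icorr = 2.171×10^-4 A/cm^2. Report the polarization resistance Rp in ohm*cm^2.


Apply the Stern-Geary equation: Rp = ba*bc / (2.303*icorr*(ba+bc))
ba*bc = 0.084*0.054 = 0.004536
ba+bc = 0.138; 2.303*icorr*(ba+bc) = 2.303*2.171×10^-4*0.138 = 6.8997419×10^-5
Rp = 0.004536 / 6.8997419×10^-5 = 65.74 ohm*cm^2

65.74 ohm*cm^2


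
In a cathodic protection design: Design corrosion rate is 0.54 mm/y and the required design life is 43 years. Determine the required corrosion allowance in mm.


Corrosion allowance = CR × design life
CA = 0.54 * 43 = 23.22 mm

23.22 mm


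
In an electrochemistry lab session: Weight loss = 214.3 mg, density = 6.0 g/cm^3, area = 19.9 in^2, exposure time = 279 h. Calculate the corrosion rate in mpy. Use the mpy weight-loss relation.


Apply the mpy weight-loss relation: CR = 534 * W / (D * A * T)
Numerator: 534 * 214.3 = 114436.2
Denominator: 6.0 * 19.9 * 279 = 33312.6
CR = 114436.2 / 33312.6 = 3.435 mpy

3.435 mpy


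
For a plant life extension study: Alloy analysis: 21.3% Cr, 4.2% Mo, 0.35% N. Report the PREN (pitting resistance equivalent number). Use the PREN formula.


Apply the PREN formula: PREN = Cr + 3.3*Mo + 16*N
PREN = 21.3 + 3.3*4.2 + 16*0.35
PREN = 21.3 + 13.86 + 5.6 = 40.76

40.76


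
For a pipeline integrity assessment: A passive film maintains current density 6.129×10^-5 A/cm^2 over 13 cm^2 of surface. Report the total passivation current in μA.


I = i_pass * A, then convert A → μA (×10^6)
I = 6.129×10^-5 * 13 * 10^6 = 796.77 μA

796.77 μA


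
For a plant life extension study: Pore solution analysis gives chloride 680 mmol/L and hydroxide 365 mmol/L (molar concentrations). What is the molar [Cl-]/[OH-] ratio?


Threshold parameter = [Cl-] / [OH-] (molar basis; both in mmol/L, so units cancel)
Ratio = 680 / 365 = 1.86

1.86


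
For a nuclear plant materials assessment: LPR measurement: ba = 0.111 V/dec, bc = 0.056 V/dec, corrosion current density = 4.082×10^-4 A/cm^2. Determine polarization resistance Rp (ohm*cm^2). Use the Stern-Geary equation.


Apply the Stern-Geary equation: Rp = ba*bc / (2.303*icorr*(ba+bc))
ba*bc = 0.111*0.056 = 0.006216
ba+bc = 0.167; 2.303*icorr*(ba+bc) = 2.303*4.082×10^-4*0.167 = 1.5699413×10^-4
Rp = 0.006216 / 1.5699413×10^-4 = 39.6 ohm*cm^2

39.6 ohm*cm^2


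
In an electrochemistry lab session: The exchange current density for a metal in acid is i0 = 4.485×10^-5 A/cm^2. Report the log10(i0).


i0 = 4.485×10^-5 A/cm^2
log10(i0) = -4.348

-4.348


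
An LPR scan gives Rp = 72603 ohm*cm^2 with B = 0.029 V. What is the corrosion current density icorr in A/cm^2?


Apply the Stern-Geary relation: icorr = B / Rp
icorr = 0.029 / 72603 = 3.994×10^-7 A/cm^2

3.994×10^-7 A/cm^2


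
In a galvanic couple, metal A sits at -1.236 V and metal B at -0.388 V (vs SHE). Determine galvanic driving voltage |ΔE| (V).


Driving voltage is the absolute potential difference.
|ΔE| = |-1.236 − (-0.388)| = 0.848 V

0.848 V


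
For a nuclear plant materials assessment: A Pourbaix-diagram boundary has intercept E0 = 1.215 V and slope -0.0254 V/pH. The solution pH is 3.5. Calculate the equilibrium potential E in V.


Apply the Pourbaix line equation: E = E0 + slope*pH
E = 1.215 + (-0.0254)*3.5 = 1.215 + (-0.0889) = 1.1261 V
Rounded to 3 decimal places: E = 1.126 V

1.126 V


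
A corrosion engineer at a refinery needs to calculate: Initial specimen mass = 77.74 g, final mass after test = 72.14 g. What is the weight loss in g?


Weight loss = initial − final
WL = 77.74 − 72.14 = 5.6 g

5.6 g


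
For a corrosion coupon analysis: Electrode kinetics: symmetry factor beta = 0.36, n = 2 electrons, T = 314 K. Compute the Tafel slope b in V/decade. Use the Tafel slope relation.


Apply the Tafel slope relation: b = 2.303*R*T/(beta*n*F)
Numerator: 2.303 * 8.314 * 314 = 6012.2
Denominator: 0.36 * 2 * 96485 = 69469.2
b = 6012.2 / 69469.2 = 0.087 V/decade

0.087 V/decade


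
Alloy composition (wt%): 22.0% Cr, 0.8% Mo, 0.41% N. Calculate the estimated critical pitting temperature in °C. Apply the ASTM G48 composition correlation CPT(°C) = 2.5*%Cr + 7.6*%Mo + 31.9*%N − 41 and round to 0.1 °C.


Apply the ASTM G48 empirical CPT estimate: CPT(°C) = 2.5*%Cr + 7.6*%Mo + 31.9*%N − 41
2.5*22.0 = 55; 7.6*0.8 = 6.08; 31.9*0.41 = 13.079
CPT = 55 + 6.08 + 13.079 − 41 = 33.159 °C
Rounded to 0.1 °C: CPT ≈ 33.2 °C

33.2 °C


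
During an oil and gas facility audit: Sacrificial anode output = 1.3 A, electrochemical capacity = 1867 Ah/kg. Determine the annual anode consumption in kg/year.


Annual consumption = current * hours per year / capacity
Rate = 1.3 * 8760 / 1867 = 6.1 kg/year

6.1 kg/year


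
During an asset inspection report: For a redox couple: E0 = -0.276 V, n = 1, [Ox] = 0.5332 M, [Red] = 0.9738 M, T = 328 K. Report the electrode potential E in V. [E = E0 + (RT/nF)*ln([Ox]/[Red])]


Apply the Nernst equation: E = E0 + (RT/nF)*ln([Ox]/[Red])
Step 1: RT/nF = 8.314*328/(1*96485) = 0.02826338 V
Step 2: [Ox]/[Red] = 0.5332/0.9738 = 0.547546
Step 3: ln(0.547546) = -0.602309
Step 4: correction = 0.02826338 * -0.602309 = -0.017 V
E = -0.276 + -0.017 = -0.293 V

-0.293 V


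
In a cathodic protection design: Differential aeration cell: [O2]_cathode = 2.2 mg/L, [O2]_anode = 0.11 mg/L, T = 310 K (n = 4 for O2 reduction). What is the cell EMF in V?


Apply the Nernst concentration-cell relation: E = (RT/nF)*ln(C_cathode/C_anode)
RT/nF = 8.314*310/(4*96485) = 0.00667808 V
ln(2.2/0.11) = 2.99573
E = 0.00667808 * 2.99573 = 0.02001 V

0.02001 V


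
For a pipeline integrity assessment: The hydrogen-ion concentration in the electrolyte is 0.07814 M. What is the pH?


pH = −log10[H+]
pH = −log10(0.07814) = 1.11

1.11


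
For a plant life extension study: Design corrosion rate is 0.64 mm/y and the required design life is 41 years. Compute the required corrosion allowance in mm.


Corrosion allowance = CR × design life
CA = 0.64 * 41 = 26.24 mm

26.24 mm


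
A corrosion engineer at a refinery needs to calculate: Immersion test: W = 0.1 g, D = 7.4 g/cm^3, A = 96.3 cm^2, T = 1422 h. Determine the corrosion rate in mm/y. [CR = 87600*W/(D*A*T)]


Apply the mm/y weight-loss relation: CR = 87600 * W / (D * A * T)
Numerator: 87600 * 0.1 = 8760.0
Denominator: 7.4 * 96.3 * 1422 = 1013345.64
CR = 8760.0 / 1013345.64 = 0.00864 mm/y

0.00864 mm/y


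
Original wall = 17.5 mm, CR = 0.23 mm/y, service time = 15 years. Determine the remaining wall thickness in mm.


Remaining wall = original − CR × time
t = 17.5 − 0.23*15 = 17.5 − 3.45 = 14.05 mm

14.05 mm


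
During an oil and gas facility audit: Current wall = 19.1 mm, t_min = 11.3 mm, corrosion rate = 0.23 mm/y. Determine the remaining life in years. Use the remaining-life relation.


Apply the remaining-life relation: RL = (t_current − t_min) / CR
RL = (19.1 − 11.3) / 0.23 = 7.8 / 0.23 = 33.9 years

33.9 years


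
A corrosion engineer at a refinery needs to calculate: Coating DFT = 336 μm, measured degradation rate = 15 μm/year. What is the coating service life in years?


Service life = thickness / degradation rate
Life = 336 / 15 = 22.4 years

22.4 years


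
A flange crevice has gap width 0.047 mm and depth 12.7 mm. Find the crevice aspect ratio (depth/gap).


Aspect ratio = depth / gap
Ratio = 12.7 / 0.047 = 270.2

270.2


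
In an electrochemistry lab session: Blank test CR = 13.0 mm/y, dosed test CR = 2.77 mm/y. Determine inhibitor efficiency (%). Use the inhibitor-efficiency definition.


Apply the inhibitor-efficiency definition: IE = (CR_blank − CR_inh)/CR_blank × 100
IE = (13.0 − 2.77) / 13.0 × 100
IE = 10.23 / 13.0 × 100 = 78.7 %

78.7 %


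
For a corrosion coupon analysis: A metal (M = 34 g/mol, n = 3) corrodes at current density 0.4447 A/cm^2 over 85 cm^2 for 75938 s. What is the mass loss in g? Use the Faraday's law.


Apply Faraday's law: m = i*A*t*M / (n*F)
Total charge passed Q = i*A*t = 0.4447*85*75938 = 2870418.431 C
m = Q*M/(n*F) = 2870418.431*34/(3*96485) = 337.16545 g

337.16545 g


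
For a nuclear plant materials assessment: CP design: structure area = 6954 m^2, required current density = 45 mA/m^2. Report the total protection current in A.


I = area * current density, then convert mA → A (÷1000)
I = 6954 * 45 / 1000 = 312.93 A

312.93 A


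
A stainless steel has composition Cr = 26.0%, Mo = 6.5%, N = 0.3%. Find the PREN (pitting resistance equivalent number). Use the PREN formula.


Apply the PREN formula: PREN = Cr + 3.3*Mo + 16*N
PREN = 26.0 + 3.3*6.5 + 16*0.3
PREN = 26.0 + 21.45 + 4.8 = 52.25

52.25


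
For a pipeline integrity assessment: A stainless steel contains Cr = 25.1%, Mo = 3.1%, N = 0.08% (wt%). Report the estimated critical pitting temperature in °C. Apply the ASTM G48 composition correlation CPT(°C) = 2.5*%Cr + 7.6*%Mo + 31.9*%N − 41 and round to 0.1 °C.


Apply the ASTM G48 empirical CPT estimate: CPT(°C) = 2.5*%Cr + 7.6*%Mo + 31.9*%N − 41
2.5*25.1 = 62.75; 7.6*3.1 = 23.56; 31.9*0.08 = 2.552
CPT = 62.75 + 23.56 + 2.552 − 41 = 47.862 °C
Rounded to 0.1 °C: CPT ≈ 47.9 °C

47.9 °C


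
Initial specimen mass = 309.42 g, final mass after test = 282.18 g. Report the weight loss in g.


Weight loss = initial − final
WL = 309.42 − 282.18 = 27.24 g

27.24 g


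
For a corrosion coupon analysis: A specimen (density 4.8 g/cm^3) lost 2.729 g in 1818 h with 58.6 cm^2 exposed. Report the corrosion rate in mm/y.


Apply the mm/y weight-loss relation: CR = 87600 * W / (D * A * T)
Numerator: 87600 * 2.729 = 239060.4
Denominator: 4.8 * 58.6 * 1818 = 511367.04
CR = 239060.4 / 511367.04 = 0.467493 mm/y

0.467493 mm/y


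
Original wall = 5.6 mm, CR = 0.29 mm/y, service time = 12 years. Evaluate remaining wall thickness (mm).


Remaining wall = original − CR × time
t = 5.6 − 0.29*12 = 5.6 − 3.48 = 2.12 mm

2.12 mm


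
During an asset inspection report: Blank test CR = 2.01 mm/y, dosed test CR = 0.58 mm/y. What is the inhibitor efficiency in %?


Apply the inhibitor-efficiency definition: IE = (CR_blank − CR_inh)/CR_blank × 100
IE = (2.01 − 0.58) / 2.01 × 100
IE = 1.43 / 2.01 × 100 = 71.1 %

71.1 %


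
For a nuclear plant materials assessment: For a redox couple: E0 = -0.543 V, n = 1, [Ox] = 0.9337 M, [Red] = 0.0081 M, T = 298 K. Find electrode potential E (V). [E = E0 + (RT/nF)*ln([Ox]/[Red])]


Apply the Nernst equation: E = E0 + (RT/nF)*ln([Ox]/[Red])
Step 1: RT/nF = 8.314*298/(1*96485) = 0.02567831 V
Step 2: [Ox]/[Red] = 0.9337/0.0081 = 115.271605
Step 3: ln(115.271605) = 4.747291
Step 4: correction = 0.02567831 * 4.747291 = 0.1219 V
E = -0.543 + 0.1219 = -0.4211 V

-0.4211 V


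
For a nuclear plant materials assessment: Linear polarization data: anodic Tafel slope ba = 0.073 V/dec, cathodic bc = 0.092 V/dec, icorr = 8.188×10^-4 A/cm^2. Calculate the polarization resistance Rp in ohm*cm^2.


Apply the Stern-Geary equation: Rp = ba*bc / (2.303*icorr*(ba+bc))
ba*bc = 0.073*0.092 = 0.006716
ba+bc = 0.165; 2.303*icorr*(ba+bc) = 2.303*8.188×10^-4*0.165 = 3.1113991×10^-4
Rp = 0.006716 / 3.1113991×10^-4 = 21.6 ohm*cm^2

21.6 ohm*cm^2


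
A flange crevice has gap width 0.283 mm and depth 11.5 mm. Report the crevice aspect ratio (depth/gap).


Aspect ratio = depth / gap
Ratio = 11.5 / 0.283 = 40.6

40.6


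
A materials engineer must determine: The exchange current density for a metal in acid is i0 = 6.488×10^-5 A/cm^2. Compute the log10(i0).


i0 = 6.488×10^-5 A/cm^2
log10(i0) = -4.188

-4.188


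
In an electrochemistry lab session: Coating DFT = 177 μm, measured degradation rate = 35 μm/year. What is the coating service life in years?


Service life = thickness / degradation rate
Life = 177 / 35 = 5.1 years

5.1 years


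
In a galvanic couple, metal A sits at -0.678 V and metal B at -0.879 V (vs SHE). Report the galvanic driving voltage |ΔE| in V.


Driving voltage is the absolute potential difference.
|ΔE| = |-0.678 − (-0.879)| = 0.201 V

0.201 V


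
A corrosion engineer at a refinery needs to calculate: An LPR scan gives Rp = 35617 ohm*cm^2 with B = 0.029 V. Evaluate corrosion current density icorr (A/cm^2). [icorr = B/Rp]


Apply the Stern-Geary relation: icorr = B / Rp
icorr = 0.029 / 35617 = 8.142×10^-7 A/cm^2

8.142×10^-7 A/cm^2


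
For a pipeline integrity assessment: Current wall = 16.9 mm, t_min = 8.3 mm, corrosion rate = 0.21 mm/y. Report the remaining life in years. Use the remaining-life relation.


Apply the remaining-life relation: RL = (t_current − t_min) / CR
RL = (16.9 − 8.3) / 0.21 = 8.6 / 0.21 = 41.0 years

41.0 years


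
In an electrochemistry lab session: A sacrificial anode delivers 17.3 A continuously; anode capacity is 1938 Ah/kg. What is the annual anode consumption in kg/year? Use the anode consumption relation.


Annual consumption = current * hours per year / capacity
Rate = 17.3 * 8760 / 1938 = 78.2 kg/year

78.2 kg/year


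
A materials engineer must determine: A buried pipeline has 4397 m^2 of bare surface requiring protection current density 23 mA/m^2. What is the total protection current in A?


I = area * current density, then convert mA → A (÷1000)
I = 4397 * 23 / 1000 = 101.13 A

101.13 A


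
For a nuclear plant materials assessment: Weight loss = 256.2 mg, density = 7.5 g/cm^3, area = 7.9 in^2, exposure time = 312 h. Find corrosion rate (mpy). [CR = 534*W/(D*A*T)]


Apply the mpy weight-loss relation: CR = 534 * W / (D * A * T)
Numerator: 534 * 256.2 = 136810.8
Denominator: 7.5 * 7.9 * 312 = 18486.0
CR = 136810.8 / 18486.0 = 7.40078 mpy

7.40078 mpy


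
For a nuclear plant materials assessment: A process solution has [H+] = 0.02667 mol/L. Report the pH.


pH = −log10[H+]
pH = −log10(0.02667) = 1.57

1.57


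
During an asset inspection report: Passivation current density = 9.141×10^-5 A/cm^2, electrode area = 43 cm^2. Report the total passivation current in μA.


I = i_pass * A, then convert A → μA (×10^6)
I = 9.141×10^-5 * 43 * 10^6 = 3930.63 μA

3930.63 μA


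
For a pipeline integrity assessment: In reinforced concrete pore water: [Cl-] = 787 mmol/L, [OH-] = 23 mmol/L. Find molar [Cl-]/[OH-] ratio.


Threshold parameter = [Cl-] / [OH-] (molar basis; both in mmol/L, so units cancel)
Ratio = 787 / 23 = 34.22

34.22


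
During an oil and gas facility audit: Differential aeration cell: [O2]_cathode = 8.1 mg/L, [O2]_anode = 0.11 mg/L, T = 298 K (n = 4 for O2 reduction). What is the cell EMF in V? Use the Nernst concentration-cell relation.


Apply the Nernst concentration-cell relation: E = (RT/nF)*ln(C_cathode/C_anode)
RT/nF = 8.314*298/(4*96485) = 0.00641958 V
ln(8.1/0.11) = 4.29914
E = 0.00641958 * 4.29914 = 0.0276 V

0.0276 V


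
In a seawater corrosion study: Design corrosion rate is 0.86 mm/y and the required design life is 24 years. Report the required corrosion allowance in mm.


Corrosion allowance = CR × design life
CA = 0.86 * 24 = 20.64 mm

20.64 mm


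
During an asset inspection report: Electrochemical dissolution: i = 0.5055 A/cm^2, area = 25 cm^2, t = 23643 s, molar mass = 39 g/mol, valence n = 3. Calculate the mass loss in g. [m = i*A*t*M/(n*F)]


Apply Faraday's law: m = i*A*t*M / (n*F)
Total charge passed Q = i*A*t = 0.5055*25*23643 = 298788.4125 C
m = Q*M/(n*F) = 298788.4125*39/(3*96485) = 40.25755 g

40.25755 g


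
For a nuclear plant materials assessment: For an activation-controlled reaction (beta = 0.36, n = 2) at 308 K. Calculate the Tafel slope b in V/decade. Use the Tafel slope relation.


Apply the Tafel slope relation: b = 2.303*R*T/(beta*n*F)
Numerator: 2.303 * 8.314 * 308 = 5897.32
Denominator: 0.36 * 2 * 96485 = 69469.2
b = 5897.32 / 69469.2 = 0.0849 V/decade

0.0849 V/decade


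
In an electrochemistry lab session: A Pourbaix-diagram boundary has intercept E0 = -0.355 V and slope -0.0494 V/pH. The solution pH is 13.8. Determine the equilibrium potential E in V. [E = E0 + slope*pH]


Apply the Pourbaix line equation: E = E0 + slope*pH
E = -0.355 + (-0.0494)*13.8 = -0.355 + (-0.68172) = -1.03672 V
Rounded to 3 decimal places: E = -1.037 V

-1.037 V


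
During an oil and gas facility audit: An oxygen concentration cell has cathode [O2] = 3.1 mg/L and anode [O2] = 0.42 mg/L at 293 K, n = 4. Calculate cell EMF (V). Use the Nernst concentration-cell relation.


Apply the Nernst concentration-cell relation: E = (RT/nF)*ln(C_cathode/C_anode)
RT/nF = 8.314*293/(4*96485) = 0.00631187 V
ln(3.1/0.42) = 1.9989
E = 0.00631187 * 1.9989 = 0.01262 V

0.01262 V


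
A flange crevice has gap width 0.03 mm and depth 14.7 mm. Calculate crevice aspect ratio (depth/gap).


Aspect ratio = depth / gap
Ratio = 14.7 / 0.03 = 490.0

490.0


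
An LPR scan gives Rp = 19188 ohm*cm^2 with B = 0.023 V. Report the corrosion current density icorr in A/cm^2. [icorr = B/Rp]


Apply the Stern-Geary relation: icorr = B / Rp
icorr = 0.023 / 19188 = 1.199×10^-6 A/cm^2

1.199×10^-6 A/cm^2


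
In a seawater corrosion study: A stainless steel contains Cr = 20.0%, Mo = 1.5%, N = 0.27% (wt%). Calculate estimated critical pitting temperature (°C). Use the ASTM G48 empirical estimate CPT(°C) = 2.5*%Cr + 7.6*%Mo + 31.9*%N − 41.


Apply the ASTM G48 empirical CPT estimate: CPT(°C) = 2.5*%Cr + 7.6*%Mo + 31.9*%N − 41
2.5*20.0 = 50; 7.6*1.5 = 11.4; 31.9*0.27 = 8.613
CPT = 50 + 11.4 + 8.613 − 41 = 29.013 °C
Rounded to 0.1 °C: CPT ≈ 29.0 °C

29.0 °C


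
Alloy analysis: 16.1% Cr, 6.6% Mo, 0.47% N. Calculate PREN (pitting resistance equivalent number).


Apply the PREN formula: PREN = Cr + 3.3*Mo + 16*N
PREN = 16.1 + 3.3*6.6 + 16*0.47
PREN = 16.1 + 21.78 + 7.52 = 45.4

45.4


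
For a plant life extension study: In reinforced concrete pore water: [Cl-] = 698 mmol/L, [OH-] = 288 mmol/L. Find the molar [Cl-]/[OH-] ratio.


Threshold parameter = [Cl-] / [OH-] (molar basis; both in mmol/L, so units cancel)
Ratio = 698 / 288 = 2.42

2.42


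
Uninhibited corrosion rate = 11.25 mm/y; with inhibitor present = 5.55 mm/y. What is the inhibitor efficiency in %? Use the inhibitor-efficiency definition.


Apply the inhibitor-efficiency definition: IE = (CR_blank − CR_inh)/CR_blank × 100
IE = (11.25 − 5.55) / 11.25 × 100
IE = 5.7 / 11.25 × 100 = 50.7 %

50.7 %


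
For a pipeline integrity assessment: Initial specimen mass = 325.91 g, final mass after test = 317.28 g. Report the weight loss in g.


Weight loss = initial − final
WL = 325.91 − 317.28 = 8.63 g

8.63 g


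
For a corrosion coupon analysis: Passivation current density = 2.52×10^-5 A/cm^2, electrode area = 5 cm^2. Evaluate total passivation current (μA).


I = i_pass * A, then convert A → μA (×10^6)
I = 2.52×10^-5 * 5 * 10^6 = 126.0 μA

126.0 μA


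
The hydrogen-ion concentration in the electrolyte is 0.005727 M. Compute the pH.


pH = −log10[H+]
pH = −log10(0.005727) = 2.24

2.24


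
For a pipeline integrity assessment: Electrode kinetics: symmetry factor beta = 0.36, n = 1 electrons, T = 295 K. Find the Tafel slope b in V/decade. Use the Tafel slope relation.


Apply the Tafel slope relation: b = 2.303*R*T/(beta*n*F)
Numerator: 2.303 * 8.314 * 295 = 5648.41
Denominator: 0.36 * 1 * 96485 = 34734.6
b = 5648.41 / 34734.6 = 0.1626 V/decade

0.1626 V/decade


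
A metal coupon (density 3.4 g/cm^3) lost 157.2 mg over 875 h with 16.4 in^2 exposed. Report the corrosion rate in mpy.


Apply the mpy weight-loss relation: CR = 534 * W / (D * A * T)
Numerator: 534 * 157.2 = 83944.8
Denominator: 3.4 * 16.4 * 875 = 48790.0
CR = 83944.8 / 48790.0 = 1.721 mpy

1.721 mpy


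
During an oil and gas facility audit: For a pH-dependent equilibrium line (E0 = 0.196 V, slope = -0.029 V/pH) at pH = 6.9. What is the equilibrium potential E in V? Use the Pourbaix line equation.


Apply the Pourbaix line equation: E = E0 + slope*pH
E = 0.196 + (-0.029)*6.9 = 0.196 + (-0.2001) = -0.0041 V
Rounded to 3 decimal places: E = -0.004 V

-0.004 V


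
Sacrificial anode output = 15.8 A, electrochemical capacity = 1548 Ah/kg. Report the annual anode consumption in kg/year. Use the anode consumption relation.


Annual consumption = current * hours per year / capacity
Rate = 15.8 * 8760 / 1548 = 89.4 kg/year

89.4 kg/year


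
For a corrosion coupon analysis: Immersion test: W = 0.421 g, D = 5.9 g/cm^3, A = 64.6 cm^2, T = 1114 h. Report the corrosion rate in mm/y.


Apply the mm/y weight-loss relation: CR = 87600 * W / (D * A * T)
Numerator: 87600 * 0.421 = 36879.6
Denominator: 5.9 * 64.6 * 1114 = 424589.96
CR = 36879.6 / 424589.96 = 0.08686 mm/y

0.08686 mm/y


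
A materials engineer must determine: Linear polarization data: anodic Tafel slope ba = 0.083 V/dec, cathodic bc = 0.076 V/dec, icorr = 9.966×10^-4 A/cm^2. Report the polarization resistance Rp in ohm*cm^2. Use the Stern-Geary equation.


Apply the Stern-Geary equation: Rp = ba*bc / (2.303*icorr*(ba+bc))
ba*bc = 0.083*0.076 = 0.006308
ba+bc = 0.159; 2.303*icorr*(ba+bc) = 2.303*9.966×10^-4*0.159 = 3.64932×10^-4
Rp = 0.006308 / 3.64932×10^-4 = 17.29 ohm*cm^2

17.29 ohm*cm^2


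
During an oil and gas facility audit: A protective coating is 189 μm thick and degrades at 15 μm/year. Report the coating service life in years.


Service life = thickness / degradation rate
Life = 189 / 15 = 12.6 years

12.6 years


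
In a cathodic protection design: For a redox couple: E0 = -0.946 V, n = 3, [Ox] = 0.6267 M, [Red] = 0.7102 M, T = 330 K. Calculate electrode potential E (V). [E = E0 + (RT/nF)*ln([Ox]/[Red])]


Apply the Nernst equation: E = E0 + (RT/nF)*ln([Ox]/[Red])
Step 1: RT/nF = 8.314*330/(3*96485) = 0.00947857 V
Step 2: [Ox]/[Red] = 0.6267/0.7102 = 0.882427
Step 3: ln(0.882427) = -0.125079
Step 4: correction = 0.00947857 * -0.125079 = -0.001 V
E = -0.946 + -0.001 = -0.947 V

-0.947 V


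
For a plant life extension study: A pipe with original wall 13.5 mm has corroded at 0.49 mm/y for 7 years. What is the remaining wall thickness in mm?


Remaining wall = original − CR × time
t = 13.5 − 0.49*7 = 13.5 − 3.43 = 10.07 mm

10.07 mm


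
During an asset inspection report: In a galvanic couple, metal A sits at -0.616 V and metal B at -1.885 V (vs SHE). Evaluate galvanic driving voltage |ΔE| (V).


Driving voltage is the absolute potential difference.
|ΔE| = |-0.616 − (-1.885)| = 1.269 V

1.269 V


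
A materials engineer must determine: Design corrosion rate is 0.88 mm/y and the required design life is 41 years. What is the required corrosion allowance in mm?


Corrosion allowance = CR × design life
CA = 0.88 * 41 = 36.08 mm

36.08 mm


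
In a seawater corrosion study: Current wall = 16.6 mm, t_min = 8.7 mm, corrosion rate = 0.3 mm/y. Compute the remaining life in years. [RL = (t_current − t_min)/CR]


Apply the remaining-life relation: RL = (t_current − t_min) / CR
RL = (16.6 − 8.7) / 0.3 = 7.9 / 0.3 = 26.3 years

26.3 years


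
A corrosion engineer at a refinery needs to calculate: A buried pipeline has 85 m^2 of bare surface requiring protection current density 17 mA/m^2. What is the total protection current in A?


I = area * current density, then convert mA → A (÷1000)
I = 85 * 17 / 1000 = 1.45 A

1.45 A


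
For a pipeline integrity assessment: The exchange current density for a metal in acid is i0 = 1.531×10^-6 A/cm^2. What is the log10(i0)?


i0 = 1.531×10^-6 A/cm^2
log10(i0) = -5.815

-5.815


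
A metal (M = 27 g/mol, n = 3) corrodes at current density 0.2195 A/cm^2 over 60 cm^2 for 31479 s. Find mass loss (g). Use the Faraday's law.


Apply Faraday's law: m = i*A*t*M / (n*F)
Total charge passed Q = i*A*t = 0.2195*60*31479 = 414578.43 C
m = Q*M/(n*F) = 414578.43*27/(3*96485) = 38.671 g

38.671 g


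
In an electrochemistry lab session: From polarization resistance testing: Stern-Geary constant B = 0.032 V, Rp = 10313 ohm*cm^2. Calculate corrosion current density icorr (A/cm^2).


Apply the Stern-Geary relation: icorr = B / Rp
icorr = 0.032 / 10313 = 3.103×10^-6 A/cm^2

3.103×10^-6 A/cm^2


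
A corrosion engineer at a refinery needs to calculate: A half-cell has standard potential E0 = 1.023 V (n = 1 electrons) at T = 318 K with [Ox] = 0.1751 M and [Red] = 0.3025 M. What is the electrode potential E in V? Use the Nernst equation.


Apply the Nernst equation: E = E0 + (RT/nF)*ln([Ox]/[Red])
Step 1: RT/nF = 8.314*318/(1*96485) = 0.02740169 V
Step 2: [Ox]/[Red] = 0.1751/0.3025 = 0.578843
Step 3: ln(0.578843) = -0.546724
Step 4: correction = 0.02740169 * -0.546724 = -0.015 V
E = 1.023 + -0.015 = 1.008 V

1.008 V


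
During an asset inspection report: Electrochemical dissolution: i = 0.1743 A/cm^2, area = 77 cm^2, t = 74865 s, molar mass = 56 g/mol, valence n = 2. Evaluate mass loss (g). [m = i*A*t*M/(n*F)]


Apply Faraday's law: m = i*A*t*M / (n*F)
Total charge passed Q = i*A*t = 0.1743*77*74865 = 1004770.6515 C
m = Q*M/(n*F) = 1004770.6515*56/(2*96485) = 291.585 g

291.585 g


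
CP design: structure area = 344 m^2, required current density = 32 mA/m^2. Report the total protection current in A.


I = area * current density, then convert mA → A (÷1000)
I = 344 * 32 / 1000 = 11.01 A

11.01 A


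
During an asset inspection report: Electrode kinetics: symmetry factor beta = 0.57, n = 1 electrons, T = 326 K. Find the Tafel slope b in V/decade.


Apply the Tafel slope relation: b = 2.303*R*T/(beta*n*F)
Numerator: 2.303 * 8.314 * 326 = 6241.97
Denominator: 0.57 * 1 * 96485 = 54996.45
b = 6241.97 / 54996.45 = 0.113 V/decade

0.113 V/decade


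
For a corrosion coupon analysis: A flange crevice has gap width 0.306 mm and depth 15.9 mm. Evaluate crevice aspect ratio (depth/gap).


Aspect ratio = depth / gap
Ratio = 15.9 / 0.306 = 52.0

52.0


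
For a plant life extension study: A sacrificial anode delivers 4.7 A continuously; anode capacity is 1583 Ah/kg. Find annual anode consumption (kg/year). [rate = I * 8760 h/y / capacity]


Annual consumption = current * hours per year / capacity
Rate = 4.7 * 8760 / 1583 = 26.0 kg/year

26.0 kg/year


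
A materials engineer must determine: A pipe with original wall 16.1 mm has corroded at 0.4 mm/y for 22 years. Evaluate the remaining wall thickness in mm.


Remaining wall = original − CR × time
t = 16.1 − 0.4*22 = 16.1 − 8.8 = 7.3 mm

7.3 mm


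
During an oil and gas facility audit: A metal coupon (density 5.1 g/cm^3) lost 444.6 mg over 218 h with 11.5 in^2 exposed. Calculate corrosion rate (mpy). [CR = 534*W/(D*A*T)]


Apply the mpy weight-loss relation: CR = 534 * W / (D * A * T)
Numerator: 534 * 444.6 = 237416.4
Denominator: 5.1 * 11.5 * 218 = 12785.7
CR = 237416.4 / 12785.7 = 18.5689 mpy

18.5689 mpy


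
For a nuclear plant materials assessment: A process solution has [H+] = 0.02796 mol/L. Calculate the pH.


pH = −log10[H+]
pH = −log10(0.02796) = 1.55

1.55


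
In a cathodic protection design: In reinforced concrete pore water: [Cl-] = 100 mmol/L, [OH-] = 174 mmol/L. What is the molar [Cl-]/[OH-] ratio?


Threshold parameter = [Cl-] / [OH-] (molar basis; both in mmol/L, so units cancel)
Ratio = 100 / 174 = 0.57

0.57


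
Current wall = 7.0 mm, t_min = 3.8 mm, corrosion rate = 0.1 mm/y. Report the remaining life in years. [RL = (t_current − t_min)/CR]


Apply the remaining-life relation: RL = (t_current − t_min) / CR
RL = (7.0 − 3.8) / 0.1 = 3.2 / 0.1 = 32.0 years

32.0 years


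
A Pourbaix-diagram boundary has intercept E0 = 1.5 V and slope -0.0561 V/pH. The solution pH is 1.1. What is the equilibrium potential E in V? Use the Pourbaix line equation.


Apply the Pourbaix line equation: E = E0 + slope*pH
E = 1.5 + (-0.0561)*1.1 = 1.5 + (-0.06171) = 1.43829 V
Rounded to 4 decimal places: E = 1.4383 V

1.4383 V


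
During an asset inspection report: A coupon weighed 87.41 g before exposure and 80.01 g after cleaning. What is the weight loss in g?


Weight loss = initial − final
WL = 87.41 − 80.01 = 7.4 g

7.4 g


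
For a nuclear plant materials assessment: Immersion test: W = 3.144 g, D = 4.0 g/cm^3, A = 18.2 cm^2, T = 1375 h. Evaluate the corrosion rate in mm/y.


Apply the mm/y weight-loss relation: CR = 87600 * W / (D * A * T)
Numerator: 87600 * 3.144 = 275414.4
Denominator: 4.0 * 18.2 * 1375 = 100100.0
CR = 275414.4 / 100100.0 = 2.75139 mm/y

2.75139 mm/y


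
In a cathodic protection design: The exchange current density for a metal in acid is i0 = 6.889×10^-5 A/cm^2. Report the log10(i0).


i0 = 6.889×10^-5 A/cm^2
log10(i0) = -4.162

-4.162


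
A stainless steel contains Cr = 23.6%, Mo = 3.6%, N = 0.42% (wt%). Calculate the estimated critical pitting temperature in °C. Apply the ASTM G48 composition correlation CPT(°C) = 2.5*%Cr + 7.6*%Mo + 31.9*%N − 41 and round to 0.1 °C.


Apply the ASTM G48 empirical CPT estimate: CPT(°C) = 2.5*%Cr + 7.6*%Mo + 31.9*%N − 41
2.5*23.6 = 59; 7.6*3.6 = 27.36; 31.9*0.42 = 13.398
CPT = 59 + 27.36 + 13.398 − 41 = 58.758 °C
Rounded to 0.1 °C: CPT ≈ 58.8 °C

58.8 °C


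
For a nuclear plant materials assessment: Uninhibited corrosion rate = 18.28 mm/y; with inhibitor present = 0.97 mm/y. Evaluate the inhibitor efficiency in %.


Apply the inhibitor-efficiency definition: IE = (CR_blank − CR_inh)/CR_blank × 100
IE = (18.28 − 0.97) / 18.28 × 100
IE = 17.31 / 18.28 × 100 = 94.7 %

94.7 %


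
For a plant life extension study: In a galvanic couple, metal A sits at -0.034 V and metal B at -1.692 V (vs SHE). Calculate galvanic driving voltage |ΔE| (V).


Driving voltage is the absolute potential difference.
|ΔE| = |-0.034 − (-1.692)| = 1.658 V

1.658 V


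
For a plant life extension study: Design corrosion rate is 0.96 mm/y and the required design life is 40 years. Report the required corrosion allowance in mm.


Corrosion allowance = CR × design life
CA = 0.96 * 40 = 38.4 mm

38.4 mm


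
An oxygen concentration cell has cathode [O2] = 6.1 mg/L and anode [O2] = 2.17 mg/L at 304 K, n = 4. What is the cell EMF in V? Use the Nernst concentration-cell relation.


Apply the Nernst concentration-cell relation: E = (RT/nF)*ln(C_cathode/C_anode)
RT/nF = 8.314*304/(4*96485) = 0.00654883 V
ln(6.1/2.17) = 1.03356
E = 0.00654883 * 1.03356 = 0.00677 V

0.00677 V


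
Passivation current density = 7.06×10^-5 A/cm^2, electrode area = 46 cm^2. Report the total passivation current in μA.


I = i_pass * A, then convert A → μA (×10^6)
I = 7.06×10^-5 * 46 * 10^6 = 3247.6 μA

3247.6 μA


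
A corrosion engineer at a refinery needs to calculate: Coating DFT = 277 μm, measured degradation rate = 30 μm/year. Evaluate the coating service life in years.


Service life = thickness / degradation rate
Life = 277 / 30 = 9.2 years

9.2 years


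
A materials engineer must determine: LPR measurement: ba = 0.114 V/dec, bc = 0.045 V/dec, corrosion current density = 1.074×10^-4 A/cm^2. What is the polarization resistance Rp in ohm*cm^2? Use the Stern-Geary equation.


Apply the Stern-Geary equation: Rp = ba*bc / (2.303*icorr*(ba+bc))
ba*bc = 0.114*0.045 = 0.00513
ba+bc = 0.159; 2.303*icorr*(ba+bc) = 2.303*1.074×10^-4*0.159 = 3.932741×10^-5
Rp = 0.00513 / 3.932741×10^-5 = 130.4 ohm*cm^2

130.4 ohm*cm^2


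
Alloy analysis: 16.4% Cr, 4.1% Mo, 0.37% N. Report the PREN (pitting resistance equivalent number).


Apply the PREN formula: PREN = Cr + 3.3*Mo + 16*N
PREN = 16.4 + 3.3*4.1 + 16*0.37
PREN = 16.4 + 13.53 + 5.92 = 35.85

35.85


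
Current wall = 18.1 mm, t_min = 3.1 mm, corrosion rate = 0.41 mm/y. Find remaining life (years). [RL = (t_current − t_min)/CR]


Apply the remaining-life relation: RL = (t_current − t_min) / CR
RL = (18.1 − 3.1) / 0.41 = 15.0 / 0.41 = 36.6 years

36.6 years


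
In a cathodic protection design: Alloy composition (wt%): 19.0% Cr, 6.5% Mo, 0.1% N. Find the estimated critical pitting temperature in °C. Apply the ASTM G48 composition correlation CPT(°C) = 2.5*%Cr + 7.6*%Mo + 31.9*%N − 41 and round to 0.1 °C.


Apply the ASTM G48 empirical CPT estimate: CPT(°C) = 2.5*%Cr + 7.6*%Mo + 31.9*%N − 41
2.5*19.0 = 47.5; 7.6*6.5 = 49.4; 31.9*0.1 = 3.19
CPT = 47.5 + 49.4 + 3.19 − 41 = 59.09 °C
Rounded to 0.1 °C: CPT ≈ 59.1 °C

59.1 °C


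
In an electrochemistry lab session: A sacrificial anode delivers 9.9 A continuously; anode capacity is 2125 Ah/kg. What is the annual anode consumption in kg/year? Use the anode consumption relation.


Annual consumption = current * hours per year / capacity
Rate = 9.9 * 8760 / 2125 = 40.8 kg/year

40.8 kg/year


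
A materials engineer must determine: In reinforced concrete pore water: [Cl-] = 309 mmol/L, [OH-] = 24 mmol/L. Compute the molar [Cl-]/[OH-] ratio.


Threshold parameter = [Cl-] / [OH-] (molar basis; both in mmol/L, so units cancel)
Ratio = 309 / 24 = 12.88

12.88


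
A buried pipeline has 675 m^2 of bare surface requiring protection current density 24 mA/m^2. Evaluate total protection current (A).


I = area * current density, then convert mA → A (÷1000)
I = 675 * 24 / 1000 = 16.2 A

16.2 A
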